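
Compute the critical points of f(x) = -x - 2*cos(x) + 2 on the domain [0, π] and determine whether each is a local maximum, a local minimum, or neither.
f'(x) = 2*sin(x) - 1

Solve f'(x) = 0 on [0, π]:
  f'(x) = 0 ⇔ sin(x) = 1/2, i.e. x = arcsin(1/2) + 2nπ or x = π − arcsin(1/2) + 2nπ; keep the solutions lying in [0, π].
  ⇒ x = pi/6 ≈ 0.5236, 5*pi/6 ≈ 2.6180

f''(x) = 2*cos(x)
Second-derivative test at each critical point:
  f''(0.5236) = 1.7321 > 0 → local minimum
  f''(2.6180) = -1.7321 < 0 → local maximum

Critical points: x = pi/6 ≈ 0.5236 (local minimum); x = 5*pi/6 ≈ 2.6180 (local maximum)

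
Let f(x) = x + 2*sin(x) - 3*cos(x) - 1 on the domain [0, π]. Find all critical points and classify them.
f'(x) = 3*sin(x) + 2*cos(x) + 1

Solve f'(x) = 0 on [0, π]:
  f'(x) = 0 ⇔ 3*sin(x) + 2*cos(x) = -1. Write the left side as R·cos(x + φ) with R = √(2² + (-3)²) = sqrt(13), cos φ = 2*sqrt(13)/13, sin φ = -3*sqrt(13)/13; then cos(x + φ) = -sqrt(13)/13. Solve for x and keep the solutions lying in [0, π].
  ⇒ x = atan((-3 + 4*sqrt(3))/(-6*sqrt(3) - 2)) + pi ≈ 2.8346

f''(x) = -2*sin(x) + 3*cos(x)
Second-derivative test at each critical point:
  f''(2.8346) = -3.4641 < 0 → local maximum

Critical points: x = atan((-3 + 4*sqrt(3))/(-6*sqrt(3) - 2)) + pi ≈ 2.8346 (local maximum)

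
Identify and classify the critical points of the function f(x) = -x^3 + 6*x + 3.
f'(x) = 6 - 3*x^2

Solve f'(x) = 0:
  Factor: 6 - 3*x^2 = -3*(x^2 - 2); x^2 - 2 = 0 has no rational roots; quadratic formula: x = (0 ± √8)/2.
  ⇒ x = -sqrt(2) ≈ -1.4142, sqrt(2) ≈ 1.4142

f''(x) = -6*x
Second-derivative test at each critical point:
  f''(-1.4142) = 8.4853 > 0 → local minimum
  f''(1.4142) = -8.4853 < 0 → local maximum

Critical points: x = -sqrt(2) ≈ -1.4142 (local minimum); x = sqrt(2) ≈ 1.4142 (local maximum)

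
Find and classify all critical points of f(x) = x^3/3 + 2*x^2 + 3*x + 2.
f'(x) = x^2 + 4*x + 3

Solve f'(x) = 0:
  Factor: x^2 + 4*x + 3 = (x + 1)*(x + 3) = 0.
  ⇒ x = -3, -1

f''(x) = 2*x + 4
Second-derivative test at each critical point:
  f''(-3) = -2 < 0 → local maximum
  f''(-1) = 2 > 0 → local minimum

Critical points: x = -3 (local maximum); x = -1 (local minimum)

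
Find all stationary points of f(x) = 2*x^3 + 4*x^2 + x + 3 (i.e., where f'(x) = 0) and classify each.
f'(x) = 6*x^2 + 8*x + 1

Solve f'(x) = 0:
  6*x^2 + 8*x + 1 = 0 has no rational roots; quadratic formula: x = (-8 ± √40)/12.
  ⇒ x = -2/3 - sqrt(10)/6 ≈ -1.1937, -2/3 + sqrt(10)/6 ≈ -0.1396

f''(x) = 12*x + 8
Second-derivative test at each critical point:
  f''(-1.1937) = -6.3246 < 0 → local maximum
  f''(-0.1396) = 6.3246 > 0 → local minimum

Critical points: x = -2/3 - sqrt(10)/6 ≈ -1.1937 (local maximum); x = -2/3 + sqrt(10)/6 ≈ -0.1396 (local minimum)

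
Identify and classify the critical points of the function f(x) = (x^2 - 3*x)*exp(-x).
f'(x) = (-x^2 + 5*x - 3)*exp(-x)

Solve f'(x) = 0:
  f'(x) = (-x^2 + 5*x - 3)·exp(-x) and exp(-x) > 0 for every x, so f'(x) = 0 ⇔ -x^2 + 5*x - 3 = 0.
  x^2 - 5*x + 3 = 0 has no rational roots; quadratic formula: x = (5 ± √13)/2.
  ⇒ x = 5/2 - sqrt(13)/2 ≈ 0.6972, sqrt(13)/2 + 5/2 ≈ 4.3028

f''(x) = (x^2 - 7*x + 8)*exp(-x)
Second-derivative test at each critical point:
  f''(0.6972) = 1.7954 > 0 → local minimum
  f''(4.3028) = -0.0488 < 0 → local maximum

Critical points: x = 5/2 - sqrt(13)/2 ≈ 0.6972 (local minimum); x = sqrt(13)/2 + 5/2 ≈ 4.3028 (local maximum)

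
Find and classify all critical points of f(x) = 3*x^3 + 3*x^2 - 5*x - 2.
f'(x) = 9*x^2 + 6*x - 5

Solve f'(x) = 0:
  9*x^2 + 6*x - 5 = 0 has no rational roots; quadratic formula: x = (-6 ± √216)/18.
  ⇒ x = -sqrt(6)/3 - 1/3 ≈ -1.1498, -1/3 + sqrt(6)/3 ≈ 0.4832

f''(x) = 18*x + 6
Second-derivative test at each critical point:
  f''(-1.1498) = -14.6969 < 0 → local maximum
  f''(0.4832) = 14.6969 > 0 → local minimum

Critical points: x = -sqrt(6)/3 - 1/3 ≈ -1.1498 (local maximum); x = -1/3 + sqrt(6)/3 ≈ 0.4832 (local minimum)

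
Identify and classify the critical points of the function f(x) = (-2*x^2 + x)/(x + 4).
f'(x) = 2*(-x^2 - 8*x + 2)/(x^2 + 8*x + 16)

Solve f'(x) = 0:
  f'(x) = -2*(x^2 + 8*x - 2)/(x + 4)^2; the denominator is positive wherever f is defined, so f'(x) = 0 ⇔ -2*x^2 - 16*x + 4 = 0.
  Factor: -2*x^2 - 16*x + 4 = -2*(x^2 + 8*x - 2); x^2 + 8*x - 2 = 0 has no rational roots; quadratic formula: x = (-8 ± √72)/2.
  ⇒ x = -3*sqrt(2) - 4 ≈ -8.2426, -4 + 3*sqrt(2) ≈ 0.2426

f''(x) = -72/(x^3 + 12*x^2 + 48*x + 64)
Second-derivative test at each critical point:
  f''(-8.2426) = 0.9428 > 0 → local minimum
  f''(0.2426) = -0.9428 < 0 → local maximum

Critical points: x = -3*sqrt(2) - 4 ≈ -8.2426 (local minimum); x = -4 + 3*sqrt(2) ≈ 0.2426 (local maximum)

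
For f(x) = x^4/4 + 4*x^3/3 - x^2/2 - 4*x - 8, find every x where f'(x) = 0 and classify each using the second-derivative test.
f'(x) = x^3 + 4*x^2 - x - 4

Solve f'(x) = 0:
  Factor: x^3 + 4*x^2 - x - 4 = (x - 1)*(x + 1)*(x + 4) = 0.
  ⇒ x = -4, -1, 1

f''(x) = 3*x^2 + 8*x - 1
Second-derivative test at each critical point:
  f''(-4) = 15 > 0 → local minimum
  f''(-1) = -6 < 0 → local maximum
  f''(1) = 10 > 0 → local minimum

Critical points: x = -4 (local minimum); x = -1 (local maximum); x = 1 (local minimum)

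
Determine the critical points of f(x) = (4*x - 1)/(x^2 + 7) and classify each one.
f'(x) = 2*(-2*x^2 + x + 14)/(x^4 + 14*x^2 + 49)

Solve f'(x) = 0:
  f'(x) = -2*(2*x^2 - x - 14)/(x^2 + 7)^2; the denominator is positive wherever f is defined, so f'(x) = 0 ⇔ -4*x^2 + 2*x + 28 = 0.
  Factor: -4*x^2 + 2*x + 28 = -2*(2*x^2 - x - 14); 2*x^2 - x - 14 = 0 has no rational roots; quadratic formula: x = (1 ± √113)/4.
  ⇒ x = 1/4 - sqrt(113)/4 ≈ -2.4075, 1/4 + sqrt(113)/4 ≈ 2.9075

f''(x) = 2*(4*x^2*(4*x - 1) + (1 - 12*x)*(x^2 + 7))/(x^2 + 7)^3
Second-derivative test at each critical point:
  f''(-2.4075) = 0.1298 > 0 → local minimum
  f''(2.9075) = -0.0890 < 0 → local maximum

Critical points: x = 1/4 - sqrt(113)/4 ≈ -2.4075 (local minimum); x = 1/4 + sqrt(113)/4 ≈ 2.9075 (local maximum)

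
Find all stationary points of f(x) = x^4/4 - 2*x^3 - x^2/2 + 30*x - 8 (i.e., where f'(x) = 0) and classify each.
f'(x) = x^3 - 6*x^2 - x + 30

Solve f'(x) = 0:
  Factor: x^3 - 6*x^2 - x + 30 = (x - 5)*(x - 3)*(x + 2) = 0.
  ⇒ x = -2, 3, 5

f''(x) = 3*x^2 - 12*x - 1
Second-derivative test at each critical point:
  f''(-2) = 35 > 0 → local minimum
  f''(3) = -10 < 0 → local maximum
  f''(5) = 14 > 0 → local minimum

Critical points: x = -2 (local minimum); x = 3 (local maximum); x = 5 (local minimum)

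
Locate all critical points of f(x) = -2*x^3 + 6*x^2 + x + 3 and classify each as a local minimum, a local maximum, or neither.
f'(x) = -6*x^2 + 12*x + 1

Solve f'(x) = 0:
  6*x^2 - 12*x - 1 = 0 has no rational roots; quadratic formula: x = (12 ± √168)/12.
  ⇒ x = 1 - sqrt(42)/6 ≈ -0.0801, 1 + sqrt(42)/6 ≈ 2.0801

f''(x) = 12 - 12*x
Second-derivative test at each critical point:
  f''(-0.0801) = 12.9615 > 0 → local minimum
  f''(2.0801) = -12.9615 < 0 → local maximum

Critical points: x = 1 - sqrt(42)/6 ≈ -0.0801 (local minimum); x = 1 + sqrt(42)/6 ≈ 2.0801 (local maximum)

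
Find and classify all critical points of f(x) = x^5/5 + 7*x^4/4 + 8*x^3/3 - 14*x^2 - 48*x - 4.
f'(x) = x^4 + 7*x^3 + 8*x^2 - 28*x - 48

Solve f'(x) = 0:
  Factor: x^4 + 7*x^3 + 8*x^2 - 28*x - 48 = (x - 2)*(x + 2)*(x + 3)*(x + 4) = 0.
  ⇒ x = -4, -3, -2, 2

f''(x) = 4*x^3 + 21*x^2 + 16*x - 28
Second-derivative test at each critical point:
  f''(-4) = -12 < 0 → local maximum
  f''(-3) = 5 > 0 → local minimum
  f''(-2) = -8 < 0 → local maximum
  f''(2) = 120 > 0 → local minimum

Critical points: x = -4 (local maximum); x = -3 (local minimum); x = -2 (local maximum); x = 2 (local minimum)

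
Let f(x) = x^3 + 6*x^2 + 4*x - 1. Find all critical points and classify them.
f'(x) = 3*x^2 + 12*x + 4

Solve f'(x) = 0:
  3*x^2 + 12*x + 4 = 0 has no rational roots; quadratic formula: x = (-12 ± √96)/6.
  ⇒ x = -2 - 2*sqrt(6)/3 ≈ -3.6330, -2 + 2*sqrt(6)/3 ≈ -0.3670

f''(x) = 6*x + 12
Second-derivative test at each critical point:
  f''(-3.6330) = -9.7980 < 0 → local maximum
  f''(-0.3670) = 9.7980 > 0 → local minimum

Critical points: x = -2 - 2*sqrt(6)/3 ≈ -3.6330 (local maximum); x = -2 + 2*sqrt(6)/3 ≈ -0.3670 (local minimum)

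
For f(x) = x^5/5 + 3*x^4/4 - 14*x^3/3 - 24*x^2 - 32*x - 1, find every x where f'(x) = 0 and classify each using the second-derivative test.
f'(x) = x^4 + 3*x^3 - 14*x^2 - 48*x - 32

Solve f'(x) = 0:
  Factor: x^4 + 3*x^3 - 14*x^2 - 48*x - 32 = (x - 4)*(x + 1)*(x + 2)*(x + 4) = 0.
  ⇒ x = -4, -2, -1, 4

f''(x) = 4*x^3 + 9*x^2 - 28*x - 48
Second-derivative test at each critical point:
  f''(-4) = -48 < 0 → local maximum
  f''(-2) = 12 > 0 → local minimum
  f''(-1) = -15 < 0 → local maximum
  f''(4) = 240 > 0 → local minimum

Critical points: x = -4 (local maximum); x = -2 (local minimum); x = -1 (local maximum); x = 4 (local minimum)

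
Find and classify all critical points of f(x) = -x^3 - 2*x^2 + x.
f'(x) = -3*x^2 - 4*x + 1

Solve f'(x) = 0:
  3*x^2 + 4*x - 1 = 0 has no rational roots; quadratic formula: x = (-4 ± √28)/6.
  ⇒ x = -sqrt(7)/3 - 2/3 ≈ -1.5486, -2/3 + sqrt(7)/3 ≈ 0.2153

f''(x) = -6*x - 4
Second-derivative test at each critical point:
  f''(-1.5486) = 5.2915 > 0 → local minimum
  f''(0.2153) = -5.2915 < 0 → local maximum

Critical points: x = -sqrt(7)/3 - 2/3 ≈ -1.5486 (local minimum); x = -2/3 + sqrt(7)/3 ≈ 0.2153 (local maximum)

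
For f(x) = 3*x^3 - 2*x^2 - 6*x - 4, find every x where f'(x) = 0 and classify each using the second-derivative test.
f'(x) = 9*x^2 - 4*x - 6

Solve f'(x) = 0:
  9*x^2 - 4*x - 6 = 0 has no rational roots; quadratic formula: x = (4 ± √232)/18.
  ⇒ x = 2/9 - sqrt(58)/9 ≈ -0.6240, 2/9 + sqrt(58)/9 ≈ 1.0684

f''(x) = 18*x - 4
Second-derivative test at each critical point:
  f''(-0.6240) = -15.2315 < 0 → local maximum
  f''(1.0684) = 15.2315 > 0 → local minimum

Critical points: x = 2/9 - sqrt(58)/9 ≈ -0.6240 (local maximum); x = 2/9 + sqrt(58)/9 ≈ 1.0684 (local minimum)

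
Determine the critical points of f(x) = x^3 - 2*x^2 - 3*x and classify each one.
f'(x) = 3*x^2 - 4*x - 3

Solve f'(x) = 0:
  3*x^2 - 4*x - 3 = 0 has no rational roots; quadratic formula: x = (4 ± √52)/6.
  ⇒ x = 2/3 - sqrt(13)/3 ≈ -0.5352, 2/3 + sqrt(13)/3 ≈ 1.8685

f''(x) = 6*x - 4
Second-derivative test at each critical point:
  f''(-0.5352) = -7.2111 < 0 → local maximum
  f''(1.8685) = 7.2111 > 0 → local minimum

Critical points: x = 2/3 - sqrt(13)/3 ≈ -0.5352 (local maximum); x = 2/3 + sqrt(13)/3 ≈ 1.8685 (local minimum)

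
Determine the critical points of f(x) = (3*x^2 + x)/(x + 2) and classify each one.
f'(x) = (3*x^2 + 12*x + 2)/(x^2 + 4*x + 4)

Solve f'(x) = 0:
  f'(x) = (3*x^2 + 12*x + 2)/(x + 2)^2; the denominator is positive wherever f is defined, so f'(x) = 0 ⇔ 3*x^2 + 12*x + 2 = 0.
  3*x^2 + 12*x + 2 = 0 has no rational roots; quadratic formula: x = (-12 ± √120)/6.
  ⇒ x = -2 - sqrt(30)/3 ≈ -3.8257, -2 + sqrt(30)/3 ≈ -0.1743

f''(x) = 20/(x^3 + 6*x^2 + 12*x + 8)
Second-derivative test at each critical point:
  f''(-3.8257) = -3.2863 < 0 → local maximum
  f''(-0.1743) = 3.2863 > 0 → local minimum

Critical points: x = -2 - sqrt(30)/3 ≈ -3.8257 (local maximum); x = -2 + sqrt(30)/3 ≈ -0.1743 (local minimum)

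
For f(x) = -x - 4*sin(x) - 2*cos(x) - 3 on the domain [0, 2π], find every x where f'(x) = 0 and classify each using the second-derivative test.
f'(x) = 2*sin(x) - 4*cos(x) - 1

Solve f'(x) = 0 on [0, 2π]:
  f'(x) = 0 ⇔ 2*sin(x) - 4*cos(x) = 1. Write the left side as R·cos(x + φ) with R = √((-4)² + (-2)²) = 2*sqrt(5), cos φ = -2*sqrt(5)/5, sin φ = -sqrt(5)/5; then cos(x + φ) = sqrt(5)/10. Solve for x and keep the solutions lying in [0, 2π].
  ⇒ x = atan((1 + 2*sqrt(19))/(-2 + sqrt(19))) ≈ 1.3327, atan((1 - 2*sqrt(19))/(-sqrt(19) - 2)) + pi ≈ 4.0232

f''(x) = 4*sin(x) + 2*cos(x)
Second-derivative test at each critical point:
  f''(1.3327) = 4.3589 > 0 → local minimum
  f''(4.0232) = -4.3589 < 0 → local maximum

Critical points: x = atan((1 + 2*sqrt(19))/(-2 + sqrt(19))) ≈ 1.3327 (local minimum); x = atan((1 - 2*sqrt(19))/(-sqrt(19) - 2)) + pi ≈ 4.0232 (local maximum)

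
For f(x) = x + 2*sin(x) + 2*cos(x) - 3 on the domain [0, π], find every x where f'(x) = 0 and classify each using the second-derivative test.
f'(x) = 2*sqrt(2)*cos(x + pi/4) + 1

Solve f'(x) = 0 on [0, π]:
  f'(x) = 0 ⇔ -2*sin(x) + 2*cos(x) = -1. Write the left side as R·cos(x + φ) with R = √(2² + 2²) = 2*sqrt(2), cos φ = sqrt(2)/2, sin φ = sqrt(2)/2; then cos(x + φ) = -sqrt(2)/4. Solve for x and keep the solutions lying in [0, π].
  ⇒ x = atan((1 + sqrt(7))/(-1 + sqrt(7))) ≈ 1.1468

f''(x) = -2*sqrt(2)*sin(x + pi/4)
Second-derivative test at each critical point:
  f''(1.1468) = -2.6458 < 0 → local maximum

Critical points: x = atan((1 + sqrt(7))/(-1 + sqrt(7))) ≈ 1.1468 (local maximum)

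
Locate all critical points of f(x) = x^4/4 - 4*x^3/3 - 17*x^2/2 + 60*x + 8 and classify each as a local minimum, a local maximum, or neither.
f'(x) = x^3 - 4*x^2 - 17*x + 60

Solve f'(x) = 0:
  Factor: x^3 - 4*x^2 - 17*x + 60 = (x - 5)*(x - 3)*(x + 4) = 0.
  ⇒ x = -4, 3, 5

f''(x) = 3*x^2 - 8*x - 17
Second-derivative test at each critical point:
  f''(-4) = 63 > 0 → local minimum
  f''(3) = -14 < 0 → local maximum
  f''(5) = 18 > 0 → local minimum

Critical points: x = -4 (local minimum); x = 3 (local maximum); x = 5 (local minimum)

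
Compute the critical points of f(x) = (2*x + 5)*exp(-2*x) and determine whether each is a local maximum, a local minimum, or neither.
f'(x) = 4*(-x - 2)*exp(-2*x)

Solve f'(x) = 0:
  f'(x) = (-4*x - 8)·exp(-2*x) and exp(-2*x) > 0 for every x, so f'(x) = 0 ⇔ -4*x - 8 = 0.
  Factor: -4*x - 8 = -4*(x + 2) = 0.
  ⇒ x = -2

f''(x) = 4*(2*x + 3)*exp(-2*x)
Second-derivative test at each critical point:
  f''(-2) = -218.3926 < 0 → local maximum

Critical points: x = -2 (local maximum)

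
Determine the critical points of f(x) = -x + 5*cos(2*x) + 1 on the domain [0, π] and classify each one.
f'(x) = -10*sin(2*x) - 1

Solve f'(x) = 0 on [0, π]:
  f'(x) = 0 ⇔ sin(2*x) = -1/10, i.e. 2*x = arcsin(-1/10) + 2nπ or 2*x = π − arcsin(-1/10) + 2nπ; keep the solutions lying in [0, π].
  ⇒ x = asin(1/10)/2 + pi/2 ≈ 1.6209, pi - asin(1/10)/2 ≈ 3.0915

f''(x) = -20*cos(2*x)
Second-derivative test at each critical point:
  f''(1.6209) = 19.8997 > 0 → local minimum
  f''(3.0915) = -19.8997 < 0 → local maximum

Critical points: x = asin(1/10)/2 + pi/2 ≈ 1.6209 (local minimum); x = pi - asin(1/10)/2 ≈ 3.0915 (local maximum)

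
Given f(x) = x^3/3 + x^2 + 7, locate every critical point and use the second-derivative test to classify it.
f'(x) = x*(x + 2)

Solve f'(x) = 0:
  Factor: x^2 + 2*x = x*(x + 2) = 0.
  ⇒ x = -2, 0

f''(x) = 2*x + 2
Second-derivative test at each critical point:
  f''(-2) = -2 < 0 → local maximum
  f''(0) = 2 > 0 → local minimum

Critical points: x = -2 (local maximum); x = 0 (local minimum)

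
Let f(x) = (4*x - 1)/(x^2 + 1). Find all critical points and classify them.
f'(x) = 2*(-2*x^2 + x + 2)/(x^4 + 2*x^2 + 1)

Solve f'(x) = 0:
  f'(x) = -2*(2*x^2 - x - 2)/(x^2 + 1)^2; the denominator is positive wherever f is defined, so f'(x) = 0 ⇔ -4*x^2 + 2*x + 4 = 0.
  Factor: -4*x^2 + 2*x + 4 = -2*(2*x^2 - x - 2); 2*x^2 - x - 2 = 0 has no rational roots; quadratic formula: x = (1 ± √17)/4.
  ⇒ x = 1/4 - sqrt(17)/4 ≈ -0.7808, 1/4 + sqrt(17)/4 ≈ 1.2808

f''(x) = 2*(4*x^2*(4*x - 1) + (1 - 12*x)*(x^2 + 1))/(x^2 + 1)^3
Second-derivative test at each critical point:
  f''(-0.7808) = 3.1828 > 0 → local minimum
  f''(1.2808) = -1.1828 < 0 → local maximum

Critical points: x = 1/4 - sqrt(17)/4 ≈ -0.7808 (local minimum); x = 1/4 + sqrt(17)/4 ≈ 1.2808 (local maximum)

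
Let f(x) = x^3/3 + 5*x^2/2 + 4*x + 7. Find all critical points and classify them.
f'(x) = x^2 + 5*x + 4

Solve f'(x) = 0:
  Factor: x^2 + 5*x + 4 = (x + 1)*(x + 4) = 0.
  ⇒ x = -4, -1

f''(x) = 2*x + 5
Second-derivative test at each critical point:
  f''(-4) = -3 < 0 → local maximum
  f''(-1) = 3 > 0 → local minimum

Critical points: x = -4 (local maximum); x = -1 (local minimum)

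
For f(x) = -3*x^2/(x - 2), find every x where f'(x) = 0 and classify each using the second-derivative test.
f'(x) = 3*x*(4 - x)/(x - 2)^2

Solve f'(x) = 0:
  f'(x) = -3*x*(x - 4)/(x - 2)^2; the denominator is positive wherever f is defined, so f'(x) = 0 ⇔ -3*x^2 + 12*x = 0.
  Factor: -3*x^2 + 12*x = -3*x*(x - 4) = 0.
  ⇒ x = 0, 4

f''(x) = -24/(x^3 - 6*x^2 + 12*x - 8)
Second-derivative test at each critical point:
  f''(0) = 3 > 0 → local minimum
  f''(4) = -3 < 0 → local maximum

Critical points: x = 0 (local minimum); x = 4 (local maximum)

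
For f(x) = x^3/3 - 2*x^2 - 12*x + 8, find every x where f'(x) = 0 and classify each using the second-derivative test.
f'(x) = x^2 - 4*x - 12

Solve f'(x) = 0:
  Factor: x^2 - 4*x - 12 = (x - 6)*(x + 2) = 0.
  ⇒ x = -2, 6

f''(x) = 2*x - 4
Second-derivative test at each critical point:
  f''(-2) = -8 < 0 → local maximum
  f''(6) = 8 > 0 → local minimum

Critical points: x = -2 (local maximum); x = 6 (local minimum)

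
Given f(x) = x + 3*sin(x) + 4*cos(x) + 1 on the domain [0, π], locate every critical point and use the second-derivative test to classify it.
f'(x) = -4*sin(x) + 3*cos(x) + 1

Solve f'(x) = 0 on [0, π]:
  f'(x) = 0 ⇔ -4*sin(x) + 3*cos(x) = -1. Write the left side as R·cos(x + φ) with R = √(3² + 4²) = 5, cos φ = 3/5, sin φ = 4/5; then cos(x + φ) = -1/5. Solve for x and keep the solutions lying in [0, π].
  ⇒ x = atan((4 + 6*sqrt(6))/(-3 + 8*sqrt(6))) ≈ 0.8449

f''(x) = -3*sin(x) - 4*cos(x)
Second-derivative test at each critical point:
  f''(0.8449) = -4.8990 < 0 → local maximum

Critical points: x = atan((4 + 6*sqrt(6))/(-3 + 8*sqrt(6))) ≈ 0.8449 (local maximum)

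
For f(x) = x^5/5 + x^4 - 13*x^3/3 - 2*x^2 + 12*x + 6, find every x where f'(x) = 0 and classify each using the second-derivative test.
f'(x) = x^4 + 4*x^3 - 13*x^2 - 4*x + 12

Solve f'(x) = 0:
  Factor: x^4 + 4*x^3 - 13*x^2 - 4*x + 12 = (x - 2)*(x - 1)*(x + 1)*(x + 6) = 0.
  ⇒ x = -6, -1, 1, 2

f''(x) = 4*x^3 + 12*x^2 - 26*x - 4
Second-derivative test at each critical point:
  f''(-6) = -280 < 0 → local maximum
  f''(-1) = 30 > 0 → local minimum
  f''(1) = -14 < 0 → local maximum
  f''(2) = 24 > 0 → local minimum

Critical points: x = -6 (local maximum); x = -1 (local minimum); x = 1 (local maximum); x = 2 (local minimum)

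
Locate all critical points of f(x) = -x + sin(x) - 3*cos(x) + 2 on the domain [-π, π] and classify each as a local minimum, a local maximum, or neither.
f'(x) = 3*sin(x) + cos(x) - 1

Solve f'(x) = 0 on [-π, π]:
  f'(x) = 0 ⇔ 3*sin(x) + cos(x) = 1. Write the left side as R·cos(x + φ) with R = √(1² + (-3)²) = sqrt(10), cos φ = sqrt(10)/10, sin φ = -3*sqrt(10)/10; then cos(x + φ) = sqrt(10)/10. Solve for x and keep the solutions lying in [-π, π].
  ⇒ x = 0, pi - atan(3/4) ≈ 2.4981

f''(x) = -sin(x) + 3*cos(x)
Second-derivative test at each critical point:
  f''(0) = 3 > 0 → local minimum
  f''(2.4981) = -3 < 0 → local maximum

Critical points: x = 0 (local minimum); x = pi - atan(3/4) ≈ 2.4981 (local maximum)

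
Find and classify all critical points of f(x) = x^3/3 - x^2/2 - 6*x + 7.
f'(x) = x^2 - x - 6

Solve f'(x) = 0:
  Factor: x^2 - x - 6 = (x - 3)*(x + 2) = 0.
  ⇒ x = -2, 3

f''(x) = 2*x - 1
Second-derivative test at each critical point:
  f''(-2) = -5 < 0 → local maximum
  f''(3) = 5 > 0 → local minimum

Critical points: x = -2 (local maximum); x = 3 (local minimum)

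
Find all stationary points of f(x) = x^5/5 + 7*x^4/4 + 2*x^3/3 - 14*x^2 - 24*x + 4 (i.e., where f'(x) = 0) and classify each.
f'(x) = x^4 + 7*x^3 + 2*x^2 - 28*x - 24

Solve f'(x) = 0:
  Factor: x^4 + 7*x^3 + 2*x^2 - 28*x - 24 = (x - 2)*(x + 1)*(x + 2)*(x + 6) = 0.
  ⇒ x = -6, -2, -1, 2

f''(x) = 4*x^3 + 21*x^2 + 4*x - 28
Second-derivative test at each critical point:
  f''(-6) = -160 < 0 → local maximum
  f''(-2) = 16 > 0 → local minimum
  f''(-1) = -15 < 0 → local maximum
  f''(2) = 96 > 0 → local minimum

Critical points: x = -6 (local maximum); x = -2 (local minimum); x = -1 (local maximum); x = 2 (local minimum)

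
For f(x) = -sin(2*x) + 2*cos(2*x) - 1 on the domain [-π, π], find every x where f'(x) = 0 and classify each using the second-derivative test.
f'(x) = -4*sin(2*x) - 2*cos(2*x)

Solve f'(x) = 0 on [-π, π]:
  f'(x) = 0 ⇔ -cos(2*x) = 2*sin(2*x) ⇔ tan(2*x) = -1/2, i.e. 2*x = arctan(-1/2) + nπ; keep the solutions lying in [-π, π].
  ⇒ x = -pi/2 - atan(1/2)/2 ≈ -1.8026, -atan(1/2)/2 ≈ -0.2318, -atan(1/2)/2 + pi/2 ≈ 1.3390, pi - atan(1/2)/2 ≈ 2.9098

f''(x) = 4*sin(2*x) - 8*cos(2*x)
Second-derivative test at each critical point:
  f''(-1.8026) = 8.9443 > 0 → local minimum
  f''(-0.2318) = -8.9443 < 0 → local maximum
  f''(1.3390) = 8.9443 > 0 → local minimum
  f''(2.9098) = -8.9443 < 0 → local maximum

Critical points: x = -pi/2 - atan(1/2)/2 ≈ -1.8026 (local minimum); x = -atan(1/2)/2 ≈ -0.2318 (local maximum); x = -atan(1/2)/2 + pi/2 ≈ 1.3390 (local minimum); x = pi - atan(1/2)/2 ≈ 2.9098 (local maximum)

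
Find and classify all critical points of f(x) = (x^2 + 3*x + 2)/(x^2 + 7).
f'(x) = (-3*x^2 + 10*x + 21)/(x^4 + 14*x^2 + 49)

Solve f'(x) = 0:
  f'(x) = -(3*x^2 - 10*x - 21)/(x^2 + 7)^2; the denominator is positive wherever f is defined, so f'(x) = 0 ⇔ -3*x^2 + 10*x + 21 = 0.
  3*x^2 - 10*x - 21 = 0 has no rational roots; quadratic formula: x = (10 ± √352)/6.
  ⇒ x = 5/3 - 2*sqrt(22)/3 ≈ -1.4603, 5/3 + 2*sqrt(22)/3 ≈ 4.7936

f''(x) = 2*(3*x^3 - 15*x^2 - 63*x + 35)/(x^6 + 21*x^4 + 147*x^2 + 343)
Second-derivative test at each critical point:
  f''(-1.4603) = 0.2250 > 0 → local minimum
  f''(4.7936) = -0.0209 < 0 → local maximum

Critical points: x = 5/3 - 2*sqrt(22)/3 ≈ -1.4603 (local minimum); x = 5/3 + 2*sqrt(22)/3 ≈ 4.7936 (local maximum)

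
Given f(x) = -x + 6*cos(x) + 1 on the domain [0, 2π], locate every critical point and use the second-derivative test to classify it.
f'(x) = -6*sin(x) - 1

Solve f'(x) = 0 on [0, 2π]:
  f'(x) = 0 ⇔ sin(x) = -1/6, i.e. x = arcsin(-1/6) + 2nπ or x = π − arcsin(-1/6) + 2nπ; keep the solutions lying in [0, 2π].
  ⇒ x = asin(1/6) + pi ≈ 3.3090, -asin(1/6) + 2*pi ≈ 6.1157

f''(x) = -6*cos(x)
Second-derivative test at each critical point:
  f''(3.3090) = 5.9161 > 0 → local minimum
  f''(6.1157) = -5.9161 < 0 → local maximum

Critical points: x = asin(1/6) + pi ≈ 3.3090 (local minimum); x = -asin(1/6) + 2*pi ≈ 6.1157 (local maximum)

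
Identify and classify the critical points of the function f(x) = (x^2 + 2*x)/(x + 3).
f'(x) = (x^2 + 6*x + 6)/(x^2 + 6*x + 9)

Solve f'(x) = 0:
  f'(x) = (x^2 + 6*x + 6)/(x + 3)^2; the denominator is positive wherever f is defined, so f'(x) = 0 ⇔ x^2 + 6*x + 6 = 0.
  x^2 + 6*x + 6 = 0 has no rational roots; quadratic formula: x = (-6 ± √12)/2.
  ⇒ x = -3 - sqrt(3) ≈ -4.7321, -3 + sqrt(3) ≈ -1.2679

f''(x) = 6/(x^3 + 9*x^2 + 27*x + 27)
Second-derivative test at each critical point:
  f''(-4.7321) = -1.1547 < 0 → local maximum
  f''(-1.2679) = 1.1547 > 0 → local minimum

Critical points: x = -3 - sqrt(3) ≈ -4.7321 (local maximum); x = -3 + sqrt(3) ≈ -1.2679 (local minimum)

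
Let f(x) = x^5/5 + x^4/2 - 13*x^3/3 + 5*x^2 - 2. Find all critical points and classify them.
f'(x) = x*(x^3 + 2*x^2 - 13*x + 10)

Solve f'(x) = 0:
  Factor: x^4 + 2*x^3 - 13*x^2 + 10*x = x*(x - 2)*(x - 1)*(x + 5) = 0.
  ⇒ x = -5, 0, 1, 2

f''(x) = 4*x^3 + 6*x^2 - 26*x + 10
Second-derivative test at each critical point:
  f''(-5) = -210 < 0 → local maximum
  f''(0) = 10 > 0 → local minimum
  f''(1) = -6 < 0 → local maximum
  f''(2) = 14 > 0 → local minimum

Critical points: x = -5 (local maximum); x = 0 (local minimum); x = 1 (local maximum); x = 2 (local minimum)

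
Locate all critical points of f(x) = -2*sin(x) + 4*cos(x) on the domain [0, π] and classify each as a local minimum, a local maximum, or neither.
f'(x) = -4*sin(x) - 2*cos(x)

Solve f'(x) = 0 on [0, π]:
  f'(x) = 0 ⇔ -2*cos(x) = 4*sin(x) ⇔ tan(x) = -1/2, i.e. x = arctan(-1/2) + nπ; keep the solutions lying in [0, π].
  ⇒ x = pi - atan(1/2) ≈ 2.6779

f''(x) = 2*sin(x) - 4*cos(x)
Second-derivative test at each critical point:
  f''(2.6779) = 4.4721 > 0 → local minimum

Critical points: x = pi - atan(1/2) ≈ 2.6779 (local minimum)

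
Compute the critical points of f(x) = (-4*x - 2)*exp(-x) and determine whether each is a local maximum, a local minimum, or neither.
f'(x) = 2*(2*x - 1)*exp(-x)

Solve f'(x) = 0:
  f'(x) = (4*x - 2)·exp(-x) and exp(-x) > 0 for every x, so f'(x) = 0 ⇔ 4*x - 2 = 0.
  Factor: 4*x - 2 = 2*(2*x - 1) = 0.
  ⇒ x = 1/2

f''(x) = 2*(3 - 2*x)*exp(-x)
Second-derivative test at each critical point:
  f''(1/2) = 2.4261 > 0 → local minimum

Critical points: x = 1/2 (local minimum)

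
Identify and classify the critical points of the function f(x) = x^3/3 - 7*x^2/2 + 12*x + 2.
f'(x) = x^2 - 7*x + 12

Solve f'(x) = 0:
  Factor: x^2 - 7*x + 12 = (x - 4)*(x - 3) = 0.
  ⇒ x = 3, 4

f''(x) = 2*x - 7
Second-derivative test at each critical point:
  f''(3) = -1 < 0 → local maximum
  f''(4) = 1 > 0 → local minimum

Critical points: x = 3 (local maximum); x = 4 (local minimum)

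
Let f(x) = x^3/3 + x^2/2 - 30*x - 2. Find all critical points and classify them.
f'(x) = x^2 + x - 30

Solve f'(x) = 0:
  Factor: x^2 + x - 30 = (x - 5)*(x + 6) = 0.
  ⇒ x = -6, 5

f''(x) = 2*x + 1
Second-derivative test at each critical point:
  f''(-6) = -11 < 0 → local maximum
  f''(5) = 11 > 0 → local minimum

Critical points: x = -6 (local maximum); x = 5 (local minimum)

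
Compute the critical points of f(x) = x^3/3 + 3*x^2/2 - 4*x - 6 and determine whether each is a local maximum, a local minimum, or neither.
f'(x) = x^2 + 3*x - 4

Solve f'(x) = 0:
  Factor: x^2 + 3*x - 4 = (x - 1)*(x + 4) = 0.
  ⇒ x = -4, 1

f''(x) = 2*x + 3
Second-derivative test at each critical point:
  f''(-4) = -5 < 0 → local maximum
  f''(1) = 5 > 0 → local minimum

Critical points: x = -4 (local maximum); x = 1 (local minimum)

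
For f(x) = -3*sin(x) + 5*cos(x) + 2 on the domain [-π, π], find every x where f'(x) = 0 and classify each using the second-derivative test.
f'(x) = -5*sin(x) - 3*cos(x)

Solve f'(x) = 0 on [-π, π]:
  f'(x) = 0 ⇔ -3*cos(x) = 5*sin(x) ⇔ tan(x) = -3/5, i.e. x = arctan(-3/5) + nπ; keep the solutions lying in [-π, π].
  ⇒ x = -atan(3/5) ≈ -0.5404, pi - atan(3/5) ≈ 2.6012

f''(x) = 3*sin(x) - 5*cos(x)
Second-derivative test at each critical point:
  f''(-0.5404) = -5.8310 < 0 → local maximum
  f''(2.6012) = 5.8310 > 0 → local minimum

Critical points: x = -atan(3/5) ≈ -0.5404 (local maximum); x = pi - atan(3/5) ≈ 2.6012 (local minimum)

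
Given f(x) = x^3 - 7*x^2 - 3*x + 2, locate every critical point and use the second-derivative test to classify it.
f'(x) = 3*x^2 - 14*x - 3

Solve f'(x) = 0:
  3*x^2 - 14*x - 3 = 0 has no rational roots; quadratic formula: x = (14 ± √232)/6.
  ⇒ x = 7/3 - sqrt(58)/3 ≈ -0.2053, 7/3 + sqrt(58)/3 ≈ 4.8719

f''(x) = 6*x - 14
Second-derivative test at each critical point:
  f''(-0.2053) = -15.2315 < 0 → local maximum
  f''(4.8719) = 15.2315 > 0 → local minimum

Critical points: x = 7/3 - sqrt(58)/3 ≈ -0.2053 (local maximum); x = 7/3 + sqrt(58)/3 ≈ 4.8719 (local minimum)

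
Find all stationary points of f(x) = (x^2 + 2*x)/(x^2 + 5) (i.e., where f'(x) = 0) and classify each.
f'(x) = 2*(-x^2 + 5*x + 5)/(x^4 + 10*x^2 + 25)

Solve f'(x) = 0:
  f'(x) = -2*(x^2 - 5*x - 5)/(x^2 + 5)^2; the denominator is positive wherever f is defined, so f'(x) = 0 ⇔ -2*x^2 + 10*x + 10 = 0.
  Factor: -2*x^2 + 10*x + 10 = -2*(x^2 - 5*x - 5); x^2 - 5*x - 5 = 0 has no rational roots; quadratic formula: x = (5 ± √45)/2.
  ⇒ x = 5/2 - 3*sqrt(5)/2 ≈ -0.8541, 5/2 + 3*sqrt(5)/2 ≈ 5.8541

f''(x) = 2*(2*x^3 - 15*x^2 - 30*x + 25)/(x^6 + 15*x^4 + 75*x^2 + 125)
Second-derivative test at each critical point:
  f''(-0.8541) = 0.4087 > 0 → local minimum
  f''(5.8541) = -0.0087 < 0 → local maximum

Critical points: x = 5/2 - 3*sqrt(5)/2 ≈ -0.8541 (local minimum); x = 5/2 + 3*sqrt(5)/2 ≈ 5.8541 (local maximum)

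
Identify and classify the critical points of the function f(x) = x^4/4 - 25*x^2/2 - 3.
f'(x) = x*(x^2 - 25)

Solve f'(x) = 0:
  Factor: x^3 - 25*x = x*(x - 5)*(x + 5) = 0.
  ⇒ x = -5, 0, 5

f''(x) = 3*x^2 - 25
Second-derivative test at each critical point:
  f''(-5) = 50 > 0 → local minimum
  f''(0) = -25 < 0 → local maximum
  f''(5) = 50 > 0 → local minimum

Critical points: x = -5 (local minimum); x = 0 (local maximum); x = 5 (local minimum)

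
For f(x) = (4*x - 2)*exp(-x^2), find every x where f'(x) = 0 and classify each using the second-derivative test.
f'(x) = 4*(-x*(2*x - 1) + 1)*exp(-x^2)

Solve f'(x) = 0:
  f'(x) = (-8*x^2 + 4*x + 4)·exp(-x^2) and exp(-x^2) > 0 for every x, so f'(x) = 0 ⇔ -8*x^2 + 4*x + 4 = 0.
  Factor: -8*x^2 + 4*x + 4 = -4*(x - 1)*(2*x + 1) = 0.
  ⇒ x = -1/2, 1

f''(x) = 4*(2*x^2*(2*x - 1) - 6*x + 1)*exp(-x^2)
Second-derivative test at each critical point:
  f''(-1/2) = 9.3456 > 0 → local minimum
  f''(1) = -4.4146 < 0 → local maximum

Critical points: x = -1/2 (local minimum); x = 1 (local maximum)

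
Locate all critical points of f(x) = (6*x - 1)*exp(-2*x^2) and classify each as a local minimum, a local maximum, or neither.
f'(x) = 2*(-2*x*(6*x - 1) + 3)*exp(-2*x^2)

Solve f'(x) = 0:
  f'(x) = (-24*x^2 + 4*x + 6)·exp(-2*x^2) and exp(-2*x^2) > 0 for every x, so f'(x) = 0 ⇔ -24*x^2 + 4*x + 6 = 0.
  Factor: -24*x^2 + 4*x + 6 = -2*(12*x^2 - 2*x - 3); 12*x^2 - 2*x - 3 = 0 has no rational roots; quadratic formula: x = (2 ± √148)/24.
  ⇒ x = 1/12 - sqrt(37)/12 ≈ -0.4236, 1/12 + sqrt(37)/12 ≈ 0.5902

f''(x) = 4*(4*x^2*(6*x - 1) - 18*x + 1)*exp(-2*x^2)
Second-derivative test at each critical point:
  f''(-0.4236) = 16.9954 > 0 → local minimum
  f''(0.5902) = -12.1219 < 0 → local maximum

Critical points: x = 1/12 - sqrt(37)/12 ≈ -0.4236 (local minimum); x = 1/12 + sqrt(37)/12 ≈ 0.5902 (local maximum)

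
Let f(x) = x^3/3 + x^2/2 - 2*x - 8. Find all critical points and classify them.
f'(x) = x^2 + x - 2

Solve f'(x) = 0:
  Factor: x^2 + x - 2 = (x - 1)*(x + 2) = 0.
  ⇒ x = -2, 1

f''(x) = 2*x + 1
Second-derivative test at each critical point:
  f''(-2) = -3 < 0 → local maximum
  f''(1) = 3 > 0 → local minimum

Critical points: x = -2 (local maximum); x = 1 (local minimum)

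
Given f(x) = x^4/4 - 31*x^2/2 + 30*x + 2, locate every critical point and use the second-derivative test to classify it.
f'(x) = x^3 - 31*x + 30

Solve f'(x) = 0:
  Factor: x^3 - 31*x + 30 = (x - 5)*(x - 1)*(x + 6) = 0.
  ⇒ x = -6, 1, 5

f''(x) = 3*x^2 - 31
Second-derivative test at each critical point:
  f''(-6) = 77 > 0 → local minimum
  f''(1) = -28 < 0 → local maximum
  f''(5) = 44 > 0 → local minimum

Critical points: x = -6 (local minimum); x = 1 (local maximum); x = 5 (local minimum)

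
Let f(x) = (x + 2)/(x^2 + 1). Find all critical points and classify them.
f'(x) = (x^2 - 2*x*(x + 2) + 1)/(x^2 + 1)^2

Solve f'(x) = 0:
  f'(x) = -(x^2 + 4*x - 1)/(x^2 + 1)^2; the denominator is positive wherever f is defined, so f'(x) = 0 ⇔ -x^2 - 4*x + 1 = 0.
  x^2 + 4*x - 1 = 0 has no rational roots; quadratic formula: x = (-4 ± √20)/2.
  ⇒ x = -sqrt(5) - 2 ≈ -4.2361, -2 + sqrt(5) ≈ 0.2361

f''(x) = 2*(4*x^2*(x + 2) - (3*x + 2)*(x^2 + 1))/(x^2 + 1)^3
Second-derivative test at each critical point:
  f''(-4.2361) = 0.0125 > 0 → local minimum
  f''(0.2361) = -4.0125 < 0 → local maximum

Critical points: x = -sqrt(5) - 2 ≈ -4.2361 (local minimum); x = -2 + sqrt(5) ≈ 0.2361 (local maximum)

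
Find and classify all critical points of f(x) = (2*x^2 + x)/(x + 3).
f'(x) = (2*x^2 + 12*x + 3)/(x^2 + 6*x + 9)

Solve f'(x) = 0:
  f'(x) = (2*x^2 + 12*x + 3)/(x + 3)^2; the denominator is positive wherever f is defined, so f'(x) = 0 ⇔ 2*x^2 + 12*x + 3 = 0.
  2*x^2 + 12*x + 3 = 0 has no rational roots; quadratic formula: x = (-12 ± √120)/4.
  ⇒ x = -3 - sqrt(30)/2 ≈ -5.7386, -3 + sqrt(30)/2 ≈ -0.2614

f''(x) = 30/(x^3 + 9*x^2 + 27*x + 27)
Second-derivative test at each critical point:
  f''(-5.7386) = -1.4606 < 0 → local maximum
  f''(-0.2614) = 1.4606 > 0 → local minimum

Critical points: x = -3 - sqrt(30)/2 ≈ -5.7386 (local maximum); x = -3 + sqrt(30)/2 ≈ -0.2614 (local minimum)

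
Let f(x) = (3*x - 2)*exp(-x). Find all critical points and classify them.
f'(x) = (5 - 3*x)*exp(-x)

Solve f'(x) = 0:
  f'(x) = (5 - 3*x)·exp(-x) and exp(-x) > 0 for every x, so f'(x) = 0 ⇔ 5 - 3*x = 0.
  5 - 3*x = 0.
  ⇒ x = 5/3

f''(x) = (3*x - 8)*exp(-x)
Second-derivative test at each critical point:
  f''(5/3) = -0.5666 < 0 → local maximum

Critical points: x = 5/3 (local maximum)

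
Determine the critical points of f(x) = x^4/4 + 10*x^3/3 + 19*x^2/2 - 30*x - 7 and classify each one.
f'(x) = x^3 + 10*x^2 + 19*x - 30

Solve f'(x) = 0:
  Factor: x^3 + 10*x^2 + 19*x - 30 = (x - 1)*(x + 5)*(x + 6) = 0.
  ⇒ x = -6, -5, 1

f''(x) = 3*x^2 + 20*x + 19
Second-derivative test at each critical point:
  f''(-6) = 7 > 0 → local minimum
  f''(-5) = -6 < 0 → local maximum
  f''(1) = 42 > 0 → local minimum

Critical points: x = -6 (local minimum); x = -5 (local maximum); x = 1 (local minimum)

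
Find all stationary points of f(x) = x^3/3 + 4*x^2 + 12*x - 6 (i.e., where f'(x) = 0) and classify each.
f'(x) = x^2 + 8*x + 12

Solve f'(x) = 0:
  Factor: x^2 + 8*x + 12 = (x + 2)*(x + 6) = 0.
  ⇒ x = -6, -2

f''(x) = 2*x + 8
Second-derivative test at each critical point:
  f''(-6) = -4 < 0 → local maximum
  f''(-2) = 4 > 0 → local minimum

Critical points: x = -6 (local maximum); x = -2 (local minimum)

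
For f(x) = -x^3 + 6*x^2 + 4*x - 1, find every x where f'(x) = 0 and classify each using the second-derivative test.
f'(x) = -3*x^2 + 12*x + 4

Solve f'(x) = 0:
  3*x^2 - 12*x - 4 = 0 has no rational roots; quadratic formula: x = (12 ± √192)/6.
  ⇒ x = 2 - 4*sqrt(3)/3 ≈ -0.3094, 2 + 4*sqrt(3)/3 ≈ 4.3094

f''(x) = 12 - 6*x
Second-derivative test at each critical point:
  f''(-0.3094) = 13.8564 > 0 → local minimum
  f''(4.3094) = -13.8564 < 0 → local maximum

Critical points: x = 2 - 4*sqrt(3)/3 ≈ -0.3094 (local minimum); x = 2 + 4*sqrt(3)/3 ≈ 4.3094 (local maximum)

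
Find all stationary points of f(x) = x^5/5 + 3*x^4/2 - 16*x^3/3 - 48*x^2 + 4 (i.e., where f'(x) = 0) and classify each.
f'(x) = x*(x^3 + 6*x^2 - 16*x - 96)

Solve f'(x) = 0:
  Factor: x^4 + 6*x^3 - 16*x^2 - 96*x = x*(x - 4)*(x + 4)*(x + 6) = 0.
  ⇒ x = -6, -4, 0, 4

f''(x) = 4*x^3 + 18*x^2 - 32*x - 96
Second-derivative test at each critical point:
  f''(-6) = -120 < 0 → local maximum
  f''(-4) = 64 > 0 → local minimum
  f''(0) = -96 < 0 → local maximum
  f''(4) = 320 > 0 → local minimum

Critical points: x = -6 (local maximum); x = -4 (local minimum); x = 0 (local maximum); x = 4 (local minimum)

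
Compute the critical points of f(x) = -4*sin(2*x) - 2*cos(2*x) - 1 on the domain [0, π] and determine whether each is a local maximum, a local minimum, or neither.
f'(x) = 4*sin(2*x) - 8*cos(2*x)

Solve f'(x) = 0 on [0, π]:
  f'(x) = 0 ⇔ -4*cos(2*x) = -2*sin(2*x) ⇔ tan(2*x) = 2, i.e. 2*x = arctan(2) + nπ; keep the solutions lying in [0, π].
  ⇒ x = atan(2)/2 ≈ 0.5536, atan(2)/2 + pi/2 ≈ 2.1244

f''(x) = 16*sin(2*x) + 8*cos(2*x)
Second-derivative test at each critical point:
  f''(0.5536) = 17.8885 > 0 → local minimum
  f''(2.1244) = -17.8885 < 0 → local maximum

Critical points: x = atan(2)/2 ≈ 0.5536 (local minimum); x = atan(2)/2 + pi/2 ≈ 2.1244 (local maximum)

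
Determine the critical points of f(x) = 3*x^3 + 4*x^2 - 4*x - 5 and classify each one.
f'(x) = 9*x^2 + 8*x - 4

Solve f'(x) = 0:
  9*x^2 + 8*x - 4 = 0 has no rational roots; quadratic formula: x = (-8 ± √208)/18.
  ⇒ x = -2*sqrt(13)/9 - 4/9 ≈ -1.2457, -4/9 + 2*sqrt(13)/9 ≈ 0.3568

f''(x) = 18*x + 8
Second-derivative test at each critical point:
  f''(-1.2457) = -14.4222 < 0 → local maximum
  f''(0.3568) = 14.4222 > 0 → local minimum

Critical points: x = -2*sqrt(13)/9 - 4/9 ≈ -1.2457 (local maximum); x = -4/9 + 2*sqrt(13)/9 ≈ 0.3568 (local minimum)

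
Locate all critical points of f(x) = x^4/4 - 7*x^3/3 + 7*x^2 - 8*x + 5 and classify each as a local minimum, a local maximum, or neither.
f'(x) = x^3 - 7*x^2 + 14*x - 8

Solve f'(x) = 0:
  Factor: x^3 - 7*x^2 + 14*x - 8 = (x - 4)*(x - 2)*(x - 1) = 0.
  ⇒ x = 1, 2, 4

f''(x) = 3*x^2 - 14*x + 14
Second-derivative test at each critical point:
  f''(1) = 3 > 0 → local minimum
  f''(2) = -2 < 0 → local maximum
  f''(4) = 6 > 0 → local minimum

Critical points: x = 1 (local minimum); x = 2 (local maximum); x = 4 (local minimum)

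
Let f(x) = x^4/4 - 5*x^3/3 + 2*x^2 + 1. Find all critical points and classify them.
f'(x) = x*(x^2 - 5*x + 4)

Solve f'(x) = 0:
  Factor: x^3 - 5*x^2 + 4*x = x*(x - 4)*(x - 1) = 0.
  ⇒ x = 0, 1, 4

f''(x) = 3*x^2 - 10*x + 4
Second-derivative test at each critical point:
  f''(0) = 4 > 0 → local minimum
  f''(1) = -3 < 0 → local maximum
  f''(4) = 12 > 0 → local minimum

Critical points: x = 0 (local minimum); x = 1 (local maximum); x = 4 (local minimum)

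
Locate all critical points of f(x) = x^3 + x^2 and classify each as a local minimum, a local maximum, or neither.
f'(x) = x*(3*x + 2)

Solve f'(x) = 0:
  Factor: 3*x^2 + 2*x = x*(3*x + 2) = 0.
  ⇒ x = -2/3, 0

f''(x) = 6*x + 2
Second-derivative test at each critical point:
  f''(-2/3) = -2 < 0 → local maximum
  f''(0) = 2 > 0 → local minimum

Critical points: x = -2/3 (local maximum); x = 0 (local minimum)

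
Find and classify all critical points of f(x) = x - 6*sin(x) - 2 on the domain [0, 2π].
f'(x) = 1 - 6*cos(x)

Solve f'(x) = 0 on [0, 2π]:
  f'(x) = 0 ⇔ cos(x) = 1/6, i.e. x = ±arccos(1/6) + 2nπ; keep the solutions lying in [0, 2π].
  ⇒ x = acos(1/6) ≈ 1.4033, -acos(1/6) + 2*pi ≈ 4.8798

f''(x) = 6*sin(x)
Second-derivative test at each critical point:
  f''(1.4033) = 5.9161 > 0 → local minimum
  f''(4.8798) = -5.9161 < 0 → local maximum

Critical points: x = acos(1/6) ≈ 1.4033 (local minimum); x = -acos(1/6) + 2*pi ≈ 4.8798 (local maximum)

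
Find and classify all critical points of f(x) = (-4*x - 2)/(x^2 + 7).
f'(x) = 4*(x^2 + x - 7)/(x^4 + 14*x^2 + 49)

Solve f'(x) = 0:
  f'(x) = 4*(x^2 + x - 7)/(x^2 + 7)^2; the denominator is positive wherever f is defined, so f'(x) = 0 ⇔ 4*x^2 + 4*x - 28 = 0.
  Factor: 4*x^2 + 4*x - 28 = 4*(x^2 + x - 7); x^2 + x - 7 = 0 has no rational roots; quadratic formula: x = (-1 ± √29)/2.
  ⇒ x = -sqrt(29)/2 - 1/2 ≈ -3.1926, -1/2 + sqrt(29)/2 ≈ 2.1926

f''(x) = 4*(-4*x^2*(2*x + 1) + (6*x + 1)*(x^2 + 7))/(x^2 + 7)^3
Second-derivative test at each critical point:
  f''(-3.1926) = -0.0729 < 0 → local maximum
  f''(2.1926) = 0.1545 > 0 → local minimum

Critical points: x = -sqrt(29)/2 - 1/2 ≈ -3.1926 (local maximum); x = -1/2 + sqrt(29)/2 ≈ 2.1926 (local minimum)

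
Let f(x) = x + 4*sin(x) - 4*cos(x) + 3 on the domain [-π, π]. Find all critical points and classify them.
f'(x) = 4*sqrt(2)*sin(x + pi/4) + 1

Solve f'(x) = 0 on [-π, π]:
  f'(x) = 0 ⇔ 4*sin(x) + 4*cos(x) = -1. Write the left side as R·cos(x + φ) with R = √(4² + (-4)²) = 4*sqrt(2), cos φ = sqrt(2)/2, sin φ = -sqrt(2)/2; then cos(x + φ) = -sqrt(2)/8. Solve for x and keep the solutions lying in [-π, π].
  ⇒ x = atan((-sqrt(31) - 1)/(-1 + sqrt(31))) ≈ -0.9631, atan((-1 + sqrt(31))/(-sqrt(31) - 1)) + pi ≈ 2.5339

f''(x) = 4*sqrt(2)*cos(x + pi/4)
Second-derivative test at each critical point:
  f''(-0.9631) = 5.5678 > 0 → local minimum
  f''(2.5339) = -5.5678 < 0 → local maximum

Critical points: x = atan((-sqrt(31) - 1)/(-1 + sqrt(31))) ≈ -0.9631 (local minimum); x = atan((-1 + sqrt(31))/(-sqrt(31) - 1)) + pi ≈ 2.5339 (local maximum)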